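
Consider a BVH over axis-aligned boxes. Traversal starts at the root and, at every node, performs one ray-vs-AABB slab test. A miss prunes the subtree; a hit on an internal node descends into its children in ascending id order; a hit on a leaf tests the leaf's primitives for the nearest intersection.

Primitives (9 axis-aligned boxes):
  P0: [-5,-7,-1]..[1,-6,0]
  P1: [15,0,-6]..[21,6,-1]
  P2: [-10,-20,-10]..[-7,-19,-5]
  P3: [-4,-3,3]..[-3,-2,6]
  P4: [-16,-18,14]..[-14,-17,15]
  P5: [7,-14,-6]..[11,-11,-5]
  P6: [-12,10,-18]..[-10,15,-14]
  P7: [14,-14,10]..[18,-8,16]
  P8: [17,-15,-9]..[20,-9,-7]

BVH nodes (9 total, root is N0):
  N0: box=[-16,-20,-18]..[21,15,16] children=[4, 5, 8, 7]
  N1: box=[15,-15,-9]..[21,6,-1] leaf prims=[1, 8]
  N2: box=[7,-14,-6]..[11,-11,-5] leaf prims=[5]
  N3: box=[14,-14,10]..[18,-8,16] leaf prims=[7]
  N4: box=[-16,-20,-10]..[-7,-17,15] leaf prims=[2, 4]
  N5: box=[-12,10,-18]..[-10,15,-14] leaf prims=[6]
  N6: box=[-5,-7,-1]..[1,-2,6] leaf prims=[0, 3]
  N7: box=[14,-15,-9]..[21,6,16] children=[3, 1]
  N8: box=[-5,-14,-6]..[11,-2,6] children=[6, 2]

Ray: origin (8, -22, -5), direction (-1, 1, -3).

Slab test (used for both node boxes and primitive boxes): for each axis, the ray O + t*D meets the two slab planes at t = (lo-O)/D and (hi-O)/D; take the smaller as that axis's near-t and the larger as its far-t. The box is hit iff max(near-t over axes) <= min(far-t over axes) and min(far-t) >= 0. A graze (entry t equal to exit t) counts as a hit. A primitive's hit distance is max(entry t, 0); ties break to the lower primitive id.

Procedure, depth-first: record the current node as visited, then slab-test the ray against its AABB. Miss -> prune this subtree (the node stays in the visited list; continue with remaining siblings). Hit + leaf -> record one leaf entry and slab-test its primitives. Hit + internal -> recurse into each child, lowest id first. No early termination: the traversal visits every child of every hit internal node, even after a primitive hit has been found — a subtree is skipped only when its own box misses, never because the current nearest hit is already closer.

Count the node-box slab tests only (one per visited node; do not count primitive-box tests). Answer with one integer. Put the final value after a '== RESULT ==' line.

Traverse from the root:
N0 x:[-13,24] y:[2,37] z:[-7,13/3] -> hit [2,13/3], descend [4, 5, 7, 8]
  N4 x:[15,24] y:[2,5] z:[-20/3,5/3] -> miss, prune
  N5 x:[18,20] y:[32,37] z:[3,13/3] -> miss, prune
  N7 x:[-13,-6] y:[7,28] z:[-7,4/3] -> miss, prune
  N8 x:[-3,13] y:[8,20] z:[-11/3,1/3] -> miss, prune

Summary -> nodes [0, 4, 5, 7, 8]; box-tests=5; leaf-entries=0; first=miss

== RESULT ==
5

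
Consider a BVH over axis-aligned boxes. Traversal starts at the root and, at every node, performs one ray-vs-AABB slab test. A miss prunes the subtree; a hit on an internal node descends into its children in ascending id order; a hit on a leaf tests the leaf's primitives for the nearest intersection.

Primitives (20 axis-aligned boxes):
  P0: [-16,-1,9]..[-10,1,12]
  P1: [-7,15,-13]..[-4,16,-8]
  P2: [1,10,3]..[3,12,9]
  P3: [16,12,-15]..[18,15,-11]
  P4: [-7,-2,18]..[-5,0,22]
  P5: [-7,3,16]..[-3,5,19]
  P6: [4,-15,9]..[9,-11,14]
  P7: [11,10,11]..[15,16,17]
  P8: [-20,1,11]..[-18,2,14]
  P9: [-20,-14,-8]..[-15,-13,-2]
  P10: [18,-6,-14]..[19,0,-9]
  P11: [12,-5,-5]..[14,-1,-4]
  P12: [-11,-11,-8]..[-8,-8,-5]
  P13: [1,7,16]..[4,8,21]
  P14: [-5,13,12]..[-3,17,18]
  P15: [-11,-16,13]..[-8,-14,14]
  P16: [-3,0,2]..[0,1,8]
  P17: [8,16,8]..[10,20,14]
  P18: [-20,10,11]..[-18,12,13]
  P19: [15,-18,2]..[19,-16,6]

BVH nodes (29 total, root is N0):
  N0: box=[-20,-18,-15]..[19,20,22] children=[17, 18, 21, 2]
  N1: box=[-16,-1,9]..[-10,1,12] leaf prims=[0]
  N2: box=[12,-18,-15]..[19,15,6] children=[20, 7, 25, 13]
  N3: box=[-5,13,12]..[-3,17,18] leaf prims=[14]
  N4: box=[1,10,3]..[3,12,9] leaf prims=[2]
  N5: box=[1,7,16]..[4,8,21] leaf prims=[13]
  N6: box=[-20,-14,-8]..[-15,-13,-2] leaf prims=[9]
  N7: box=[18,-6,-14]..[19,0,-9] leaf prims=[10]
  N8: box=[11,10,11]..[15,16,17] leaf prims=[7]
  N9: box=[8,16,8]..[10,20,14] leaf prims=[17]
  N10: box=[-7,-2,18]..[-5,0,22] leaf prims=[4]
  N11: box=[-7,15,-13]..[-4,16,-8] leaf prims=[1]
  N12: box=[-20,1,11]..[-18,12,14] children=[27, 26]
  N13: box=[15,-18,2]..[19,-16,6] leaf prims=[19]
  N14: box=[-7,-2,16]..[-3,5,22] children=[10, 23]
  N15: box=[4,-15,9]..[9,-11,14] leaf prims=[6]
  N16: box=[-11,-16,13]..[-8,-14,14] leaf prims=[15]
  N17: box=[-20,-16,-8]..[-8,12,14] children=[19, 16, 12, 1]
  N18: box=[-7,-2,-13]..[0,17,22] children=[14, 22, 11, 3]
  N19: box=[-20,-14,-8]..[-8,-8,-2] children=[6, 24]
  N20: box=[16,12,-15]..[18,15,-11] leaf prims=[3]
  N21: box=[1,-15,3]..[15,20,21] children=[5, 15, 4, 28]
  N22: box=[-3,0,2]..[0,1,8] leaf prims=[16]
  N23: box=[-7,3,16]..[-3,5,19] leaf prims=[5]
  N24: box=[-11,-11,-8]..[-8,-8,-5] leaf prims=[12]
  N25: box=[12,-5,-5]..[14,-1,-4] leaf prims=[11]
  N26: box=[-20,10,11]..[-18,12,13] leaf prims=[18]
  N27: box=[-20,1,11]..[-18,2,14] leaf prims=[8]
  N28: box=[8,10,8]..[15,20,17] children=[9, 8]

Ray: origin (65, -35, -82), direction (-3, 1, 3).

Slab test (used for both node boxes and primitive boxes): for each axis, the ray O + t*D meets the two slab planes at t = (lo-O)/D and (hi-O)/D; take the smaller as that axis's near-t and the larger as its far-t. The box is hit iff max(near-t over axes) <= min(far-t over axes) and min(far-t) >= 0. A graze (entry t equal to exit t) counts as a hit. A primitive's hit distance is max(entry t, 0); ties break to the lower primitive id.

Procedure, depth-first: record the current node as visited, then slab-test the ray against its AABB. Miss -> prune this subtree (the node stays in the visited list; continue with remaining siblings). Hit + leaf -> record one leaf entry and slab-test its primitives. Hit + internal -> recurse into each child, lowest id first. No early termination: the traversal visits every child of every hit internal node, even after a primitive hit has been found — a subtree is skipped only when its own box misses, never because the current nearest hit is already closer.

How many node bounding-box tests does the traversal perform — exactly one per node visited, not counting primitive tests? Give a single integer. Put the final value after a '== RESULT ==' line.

Trace the traversal:
N0 x:[46/3,85/3] y:[17,55] z:[67/3,104/3] -> hit [67/3,85/3], descend [2, 17, 18, 21]
  N2 x:[46/3,53/3] y:[17,50] z:[67/3,88/3] -> miss, prune
  N17 x:[73/3,85/3] y:[19,47] z:[74/3,32] -> hit [74/3,85/3], descend [1, 12, 16, 19]
    N1 x:[25,27] y:[34,36] z:[91/3,94/3] -> miss, prune
    N12 x:[83/3,85/3] y:[36,47] z:[31,32] -> miss, prune
    N16 x:[73/3,76/3] y:[19,21] z:[95/3,32] -> miss, prune
    N19 x:[73/3,85/3] y:[21,27] z:[74/3,80/3] -> hit [74/3,80/3], descend [6, 24]
      N6 x:[80/3,85/3] y:[21,22] z:[74/3,80/3] -> miss, prune
      N24 x:[73/3,76/3] y:[24,27] z:[74/3,77/3] -> hit [74/3,76/3] leaf, test {P12@t=74/3}
  N18 x:[65/3,24] y:[33,52] z:[23,104/3] -> miss, prune
  N21 x:[50/3,64/3] y:[20,55] z:[85/3,103/3] -> miss, prune

Visited [0, 2, 17, 1, 12, 16, 19, 6, 24, 18, 21]. Tests: 11 box, 1 leaf. Nearest: P12.

== RESULT ==
11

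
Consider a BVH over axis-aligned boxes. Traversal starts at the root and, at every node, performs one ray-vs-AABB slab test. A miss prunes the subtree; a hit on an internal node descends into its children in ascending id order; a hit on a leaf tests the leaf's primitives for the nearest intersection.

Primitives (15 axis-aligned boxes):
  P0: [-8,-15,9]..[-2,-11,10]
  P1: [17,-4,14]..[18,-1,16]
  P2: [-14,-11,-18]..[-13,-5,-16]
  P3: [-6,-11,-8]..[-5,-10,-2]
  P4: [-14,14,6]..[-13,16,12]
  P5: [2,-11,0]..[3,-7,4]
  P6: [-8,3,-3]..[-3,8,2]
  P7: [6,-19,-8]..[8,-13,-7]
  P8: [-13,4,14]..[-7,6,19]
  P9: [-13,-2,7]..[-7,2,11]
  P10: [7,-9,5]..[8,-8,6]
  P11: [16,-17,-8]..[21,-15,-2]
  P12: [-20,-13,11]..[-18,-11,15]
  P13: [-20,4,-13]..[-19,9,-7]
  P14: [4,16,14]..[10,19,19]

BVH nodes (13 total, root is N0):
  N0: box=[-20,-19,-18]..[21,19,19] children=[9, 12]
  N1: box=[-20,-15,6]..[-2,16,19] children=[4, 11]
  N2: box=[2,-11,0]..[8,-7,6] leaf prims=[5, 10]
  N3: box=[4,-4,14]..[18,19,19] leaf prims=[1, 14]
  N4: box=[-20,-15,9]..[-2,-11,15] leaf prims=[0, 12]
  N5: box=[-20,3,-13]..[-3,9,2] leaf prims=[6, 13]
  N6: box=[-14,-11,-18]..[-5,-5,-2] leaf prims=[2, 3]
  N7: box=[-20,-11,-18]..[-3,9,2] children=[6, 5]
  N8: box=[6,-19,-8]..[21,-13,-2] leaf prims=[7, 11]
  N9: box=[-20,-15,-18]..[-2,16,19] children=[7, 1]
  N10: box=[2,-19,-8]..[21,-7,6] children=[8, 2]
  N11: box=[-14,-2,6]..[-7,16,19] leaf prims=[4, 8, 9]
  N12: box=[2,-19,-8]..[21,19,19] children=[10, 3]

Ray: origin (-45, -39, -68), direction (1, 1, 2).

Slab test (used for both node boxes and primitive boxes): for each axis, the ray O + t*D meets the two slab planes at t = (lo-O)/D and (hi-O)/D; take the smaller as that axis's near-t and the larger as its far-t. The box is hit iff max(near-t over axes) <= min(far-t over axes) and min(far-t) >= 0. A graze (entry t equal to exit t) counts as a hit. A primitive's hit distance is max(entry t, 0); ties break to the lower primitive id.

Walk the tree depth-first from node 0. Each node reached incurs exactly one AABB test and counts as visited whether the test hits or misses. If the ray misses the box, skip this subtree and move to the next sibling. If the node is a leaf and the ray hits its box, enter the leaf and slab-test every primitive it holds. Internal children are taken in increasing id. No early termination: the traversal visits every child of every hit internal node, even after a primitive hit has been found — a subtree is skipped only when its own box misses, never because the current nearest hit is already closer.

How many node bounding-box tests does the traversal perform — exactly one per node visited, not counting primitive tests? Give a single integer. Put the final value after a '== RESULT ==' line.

Traverse from the root:
N0 x:[25,66] y:[20,58] z:[25,87/2] -> hit [25,87/2], descend [9, 12]
  N9 x:[25,43] y:[24,55] z:[25,87/2] -> hit [25,43], descend [1, 7]
    N1 x:[25,43] y:[24,55] z:[37,87/2] -> hit [37,43], descend [4, 11]
      N4 x:[25,43] y:[24,28] z:[77/2,83/2] -> miss, prune
      N11 x:[31,38] y:[37,55] z:[37,87/2] -> hit [37,38] leaf, test {P4(miss), P8(miss), P9@t=75/2}
    N7 x:[25,42] y:[28,48] z:[25,35] -> hit [28,35], descend [5, 6]
      N5 x:[25,42] y:[42,48] z:[55/2,35] -> miss, prune
      N6 x:[31,40] y:[28,34] z:[25,33] -> hit [31,33] leaf, test {P2(miss), P3(miss)}
  N12 x:[47,66] y:[20,58] z:[30,87/2] -> miss, prune

Summary -> nodes [0, 9, 1, 4, 11, 7, 5, 6, 12]; box-tests=9; leaf-entries=2; first=P9

== RESULT ==
9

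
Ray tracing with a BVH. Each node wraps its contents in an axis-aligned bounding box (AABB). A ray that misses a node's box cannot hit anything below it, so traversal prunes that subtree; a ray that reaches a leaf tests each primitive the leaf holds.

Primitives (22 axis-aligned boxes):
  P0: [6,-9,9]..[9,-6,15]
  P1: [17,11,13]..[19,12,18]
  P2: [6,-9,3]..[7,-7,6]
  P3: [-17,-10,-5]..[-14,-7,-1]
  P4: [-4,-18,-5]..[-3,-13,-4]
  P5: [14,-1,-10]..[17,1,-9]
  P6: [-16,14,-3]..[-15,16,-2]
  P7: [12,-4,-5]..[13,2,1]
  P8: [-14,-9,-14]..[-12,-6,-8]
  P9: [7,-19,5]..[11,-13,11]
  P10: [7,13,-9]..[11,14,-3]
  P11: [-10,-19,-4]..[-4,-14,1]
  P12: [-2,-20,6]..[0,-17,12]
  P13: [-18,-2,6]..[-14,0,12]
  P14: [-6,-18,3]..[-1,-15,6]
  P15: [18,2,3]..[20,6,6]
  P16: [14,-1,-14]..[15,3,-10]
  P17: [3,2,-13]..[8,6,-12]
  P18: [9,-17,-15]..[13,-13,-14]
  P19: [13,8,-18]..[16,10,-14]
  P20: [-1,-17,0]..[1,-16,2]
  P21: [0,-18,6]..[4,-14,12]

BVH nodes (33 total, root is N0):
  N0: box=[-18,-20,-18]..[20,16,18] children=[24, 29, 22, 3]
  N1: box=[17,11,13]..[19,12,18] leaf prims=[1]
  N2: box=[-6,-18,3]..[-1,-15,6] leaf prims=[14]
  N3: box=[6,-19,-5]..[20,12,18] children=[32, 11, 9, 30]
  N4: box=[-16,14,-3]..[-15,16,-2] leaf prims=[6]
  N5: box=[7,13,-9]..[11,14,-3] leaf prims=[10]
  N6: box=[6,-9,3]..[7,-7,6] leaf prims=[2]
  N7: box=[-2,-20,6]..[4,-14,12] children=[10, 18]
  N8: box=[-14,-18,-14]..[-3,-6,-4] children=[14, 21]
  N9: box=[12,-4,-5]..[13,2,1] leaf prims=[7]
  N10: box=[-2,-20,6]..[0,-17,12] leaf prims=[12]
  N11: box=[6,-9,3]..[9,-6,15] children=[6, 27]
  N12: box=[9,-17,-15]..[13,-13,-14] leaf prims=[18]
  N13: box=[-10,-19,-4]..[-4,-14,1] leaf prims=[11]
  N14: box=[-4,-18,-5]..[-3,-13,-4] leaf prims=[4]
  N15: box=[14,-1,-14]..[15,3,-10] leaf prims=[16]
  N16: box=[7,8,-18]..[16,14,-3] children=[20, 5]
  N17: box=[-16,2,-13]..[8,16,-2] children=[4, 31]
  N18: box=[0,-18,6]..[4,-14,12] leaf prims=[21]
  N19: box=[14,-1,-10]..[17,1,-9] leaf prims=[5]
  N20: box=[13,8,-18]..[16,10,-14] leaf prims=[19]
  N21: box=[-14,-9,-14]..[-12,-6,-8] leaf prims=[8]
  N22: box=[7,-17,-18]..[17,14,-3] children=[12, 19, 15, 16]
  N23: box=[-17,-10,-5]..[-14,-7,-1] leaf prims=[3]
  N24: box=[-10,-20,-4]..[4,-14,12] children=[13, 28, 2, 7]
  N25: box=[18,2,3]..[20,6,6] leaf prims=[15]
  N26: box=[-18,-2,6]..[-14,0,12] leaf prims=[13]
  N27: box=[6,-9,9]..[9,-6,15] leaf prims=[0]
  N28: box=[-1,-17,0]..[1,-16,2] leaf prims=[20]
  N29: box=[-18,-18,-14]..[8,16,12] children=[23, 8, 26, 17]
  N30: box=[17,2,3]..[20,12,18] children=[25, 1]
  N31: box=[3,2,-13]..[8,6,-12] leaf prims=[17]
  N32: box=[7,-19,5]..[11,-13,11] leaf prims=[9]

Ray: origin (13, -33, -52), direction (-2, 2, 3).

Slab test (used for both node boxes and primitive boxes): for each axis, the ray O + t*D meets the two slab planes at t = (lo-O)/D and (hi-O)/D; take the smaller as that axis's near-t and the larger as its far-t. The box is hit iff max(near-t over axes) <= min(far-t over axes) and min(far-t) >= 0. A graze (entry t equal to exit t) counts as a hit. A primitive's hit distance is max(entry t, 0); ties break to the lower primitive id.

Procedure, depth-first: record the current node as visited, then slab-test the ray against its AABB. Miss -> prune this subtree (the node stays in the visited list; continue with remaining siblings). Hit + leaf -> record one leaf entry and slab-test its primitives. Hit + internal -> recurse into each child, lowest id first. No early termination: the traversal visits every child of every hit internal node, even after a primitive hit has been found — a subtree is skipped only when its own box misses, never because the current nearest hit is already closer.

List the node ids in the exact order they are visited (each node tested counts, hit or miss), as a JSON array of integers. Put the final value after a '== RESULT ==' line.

Traverse from the root:
N0 x:[-7/2,31/2] y:[13/2,49/2] z:[34/3,70/3] -> hit [34/3,31/2], descend [3, 22, 24, 29]
  N3 x:[-7/2,7/2] y:[7,45/2] z:[47/3,70/3] -> miss, prune
  N22 x:[-2,3] y:[8,47/2] z:[34/3,49/3] -> miss, prune
  N24 x:[9/2,23/2] y:[13/2,19/2] z:[16,64/3] -> miss, prune
  N29 x:[5/2,31/2] y:[15/2,49/2] z:[38/3,64/3] -> hit [38/3,31/2], descend [8, 17, 23, 26]
    N8 x:[8,27/2] y:[15/2,27/2] z:[38/3,16] -> hit [38/3,27/2], descend [14, 21]
      N14 x:[8,17/2] y:[15/2,10] z:[47/3,16] -> miss, prune
      N21 x:[25/2,27/2] y:[12,27/2] z:[38/3,44/3] -> hit [38/3,27/2] leaf, test {P8@t=38/3}
    N17 x:[5/2,29/2] y:[35/2,49/2] z:[13,50/3] -> miss, prune
    N23 x:[27/2,15] y:[23/2,13] z:[47/3,17] -> miss, prune
    N26 x:[27/2,31/2] y:[31/2,33/2] z:[58/3,64/3] -> miss, prune

order=[0, 3, 22, 24, 29, 8, 14, 21, 17, 23, 26]  |boxes|=11  |leaves|=1  hit=P8

== RESULT ==
[0, 3, 22, 24, 29, 8, 14, 21, 17, 23, 26]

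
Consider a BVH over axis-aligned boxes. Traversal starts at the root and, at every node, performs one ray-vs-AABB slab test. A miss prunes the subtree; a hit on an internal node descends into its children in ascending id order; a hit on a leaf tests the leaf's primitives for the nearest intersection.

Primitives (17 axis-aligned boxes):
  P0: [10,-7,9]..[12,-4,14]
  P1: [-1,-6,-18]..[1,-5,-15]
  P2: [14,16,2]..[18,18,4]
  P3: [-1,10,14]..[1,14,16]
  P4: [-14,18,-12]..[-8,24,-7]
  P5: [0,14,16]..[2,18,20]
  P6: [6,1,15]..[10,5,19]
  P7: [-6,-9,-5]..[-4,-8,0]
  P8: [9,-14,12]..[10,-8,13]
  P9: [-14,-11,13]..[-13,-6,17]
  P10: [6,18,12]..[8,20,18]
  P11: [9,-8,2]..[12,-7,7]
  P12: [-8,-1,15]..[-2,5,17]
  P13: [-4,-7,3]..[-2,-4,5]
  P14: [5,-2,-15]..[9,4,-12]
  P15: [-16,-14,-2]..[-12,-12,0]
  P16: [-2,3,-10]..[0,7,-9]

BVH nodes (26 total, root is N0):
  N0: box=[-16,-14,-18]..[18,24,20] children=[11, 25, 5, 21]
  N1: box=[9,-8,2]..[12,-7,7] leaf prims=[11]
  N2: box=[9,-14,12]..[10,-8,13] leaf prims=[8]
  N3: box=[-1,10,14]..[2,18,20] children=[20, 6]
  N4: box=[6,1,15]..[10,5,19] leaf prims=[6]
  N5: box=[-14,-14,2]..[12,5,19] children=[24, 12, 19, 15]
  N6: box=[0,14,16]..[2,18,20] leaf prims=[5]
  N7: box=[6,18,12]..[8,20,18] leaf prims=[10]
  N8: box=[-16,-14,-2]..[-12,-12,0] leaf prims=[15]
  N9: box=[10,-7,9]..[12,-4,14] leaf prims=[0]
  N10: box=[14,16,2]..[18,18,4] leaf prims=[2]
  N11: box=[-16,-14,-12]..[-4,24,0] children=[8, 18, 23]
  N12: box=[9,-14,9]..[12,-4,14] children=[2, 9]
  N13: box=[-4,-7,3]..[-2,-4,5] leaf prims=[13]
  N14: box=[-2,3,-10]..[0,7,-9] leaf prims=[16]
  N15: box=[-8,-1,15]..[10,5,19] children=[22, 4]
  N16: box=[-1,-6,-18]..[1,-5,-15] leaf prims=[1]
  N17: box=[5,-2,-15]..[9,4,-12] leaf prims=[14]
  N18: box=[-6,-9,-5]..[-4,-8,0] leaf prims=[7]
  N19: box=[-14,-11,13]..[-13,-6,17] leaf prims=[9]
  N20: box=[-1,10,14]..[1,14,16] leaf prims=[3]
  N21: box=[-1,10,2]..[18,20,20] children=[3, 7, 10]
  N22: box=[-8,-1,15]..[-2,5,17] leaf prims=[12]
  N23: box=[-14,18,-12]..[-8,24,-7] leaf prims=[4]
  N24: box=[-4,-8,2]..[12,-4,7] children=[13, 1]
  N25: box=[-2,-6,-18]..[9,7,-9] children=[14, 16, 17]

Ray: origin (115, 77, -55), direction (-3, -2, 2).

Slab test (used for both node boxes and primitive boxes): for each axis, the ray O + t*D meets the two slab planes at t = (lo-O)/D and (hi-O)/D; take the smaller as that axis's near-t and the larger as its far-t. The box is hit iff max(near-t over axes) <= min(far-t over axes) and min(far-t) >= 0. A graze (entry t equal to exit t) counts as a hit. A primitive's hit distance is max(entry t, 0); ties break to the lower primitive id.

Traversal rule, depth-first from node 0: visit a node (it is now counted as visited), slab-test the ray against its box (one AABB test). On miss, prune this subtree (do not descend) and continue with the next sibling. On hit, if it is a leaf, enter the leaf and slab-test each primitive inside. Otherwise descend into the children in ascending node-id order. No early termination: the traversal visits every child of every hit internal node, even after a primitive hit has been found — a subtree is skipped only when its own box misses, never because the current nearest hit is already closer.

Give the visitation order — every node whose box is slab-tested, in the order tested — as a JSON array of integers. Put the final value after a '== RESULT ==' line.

Traverse from the root:
N0 x:[97/3,131/3] y:[53/2,91/2] z:[37/2,75/2] -> hit [97/3,75/2], descend [5, 11, 21, 25]
  N5 x:[103/3,43] y:[36,91/2] z:[57/2,37] -> hit [36,37], descend [12, 15, 19, 24]
    N12 x:[103/3,106/3] y:[81/2,91/2] z:[32,69/2] -> miss, prune
    N15 x:[35,41] y:[36,39] z:[35,37] -> hit [36,37], descend [4, 22]
      N4 x:[35,109/3] y:[36,38] z:[35,37] -> hit [36,109/3] leaf, test {P6@t=36}
      N22 x:[39,41] y:[36,39] z:[35,36] -> miss, prune
    N19 x:[128/3,43] y:[83/2,44] z:[34,36] -> miss, prune
    N24 x:[103/3,119/3] y:[81/2,85/2] z:[57/2,31] -> miss, prune
  N11 x:[119/3,131/3] y:[53/2,91/2] z:[43/2,55/2] -> miss, prune
  N21 x:[97/3,116/3] y:[57/2,67/2] z:[57/2,75/2] -> hit [97/3,67/2], descend [3, 7, 10]
    N3 x:[113/3,116/3] y:[59/2,67/2] z:[69/2,75/2] -> miss, prune
    N7 x:[107/3,109/3] y:[57/2,59/2] z:[67/2,73/2] -> miss, prune
    N10 x:[97/3,101/3] y:[59/2,61/2] z:[57/2,59/2] -> miss, prune
  N25 x:[106/3,39] y:[35,83/2] z:[37/2,23] -> miss, prune

Visited [0, 5, 12, 15, 4, 22, 19, 24, 11, 21, 3, 7, 10, 25]. Tests: 14 box, 1 leaf. Nearest: P6.

== RESULT ==
[0, 5, 12, 15, 4, 22, 19, 24, 11, 21, 3, 7, 10, 25]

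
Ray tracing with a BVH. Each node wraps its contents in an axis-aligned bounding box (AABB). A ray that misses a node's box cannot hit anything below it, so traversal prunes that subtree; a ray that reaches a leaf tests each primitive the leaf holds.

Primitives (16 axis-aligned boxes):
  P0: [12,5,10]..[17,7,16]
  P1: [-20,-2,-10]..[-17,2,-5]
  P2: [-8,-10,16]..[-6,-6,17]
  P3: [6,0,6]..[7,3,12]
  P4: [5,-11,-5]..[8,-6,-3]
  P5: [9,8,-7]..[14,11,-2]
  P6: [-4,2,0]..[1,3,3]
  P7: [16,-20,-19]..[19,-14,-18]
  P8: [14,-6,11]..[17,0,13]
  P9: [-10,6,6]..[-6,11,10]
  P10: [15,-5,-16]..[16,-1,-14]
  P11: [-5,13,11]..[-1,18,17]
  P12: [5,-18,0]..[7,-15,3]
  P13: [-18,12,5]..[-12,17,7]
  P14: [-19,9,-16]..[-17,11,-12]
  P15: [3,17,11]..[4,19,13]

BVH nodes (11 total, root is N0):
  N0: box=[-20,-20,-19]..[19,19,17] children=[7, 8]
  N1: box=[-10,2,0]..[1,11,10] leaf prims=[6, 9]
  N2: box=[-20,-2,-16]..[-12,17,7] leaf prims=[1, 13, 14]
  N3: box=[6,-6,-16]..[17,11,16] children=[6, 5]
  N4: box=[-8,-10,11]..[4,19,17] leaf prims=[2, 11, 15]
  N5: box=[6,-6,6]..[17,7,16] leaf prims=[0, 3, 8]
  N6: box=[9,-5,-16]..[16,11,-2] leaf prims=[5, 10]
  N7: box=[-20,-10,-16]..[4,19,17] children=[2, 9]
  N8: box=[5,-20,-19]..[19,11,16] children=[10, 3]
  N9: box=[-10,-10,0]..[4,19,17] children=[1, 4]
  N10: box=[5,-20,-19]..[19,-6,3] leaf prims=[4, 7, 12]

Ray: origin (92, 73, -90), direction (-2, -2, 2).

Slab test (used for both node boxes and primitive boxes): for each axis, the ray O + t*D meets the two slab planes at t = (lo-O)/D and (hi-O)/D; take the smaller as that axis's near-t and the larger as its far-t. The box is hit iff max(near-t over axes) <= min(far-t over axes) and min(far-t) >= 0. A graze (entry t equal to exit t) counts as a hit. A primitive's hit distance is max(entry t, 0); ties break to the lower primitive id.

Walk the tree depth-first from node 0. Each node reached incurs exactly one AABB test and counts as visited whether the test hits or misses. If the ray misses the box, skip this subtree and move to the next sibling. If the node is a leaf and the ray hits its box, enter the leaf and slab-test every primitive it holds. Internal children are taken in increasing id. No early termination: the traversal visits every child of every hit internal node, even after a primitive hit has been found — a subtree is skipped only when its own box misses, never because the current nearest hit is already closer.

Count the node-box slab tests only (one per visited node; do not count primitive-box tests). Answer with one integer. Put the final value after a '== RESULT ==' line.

Walk:
N0 x:[73/2,56] y:[27,93/2] z:[71/2,107/2] -> hit [73/2,93/2], descend [7, 8]
  N7 x:[44,56] y:[27,83/2] z:[37,107/2] -> miss, prune
  N8 x:[73/2,87/2] y:[31,93/2] z:[71/2,53] -> hit [73/2,87/2], descend [3, 10]
    N3 x:[75/2,43] y:[31,79/2] z:[37,53] -> hit [75/2,79/2], descend [5, 6]
      N5 x:[75/2,43] y:[33,79/2] z:[48,53] -> miss, prune
      N6 x:[38,83/2] y:[31,39] z:[37,44] -> hit [38,39] leaf, test {P5(miss), P10@t=38}
    N10 x:[73/2,87/2] y:[79/2,93/2] z:[71/2,93/2] -> hit [79/2,87/2] leaf, test {P4(miss), P7(miss), P12(miss)}

Visited [0, 7, 8, 3, 5, 6, 10]. Tests: 7 box, 2 leaf. Nearest: P10.

== RESULT ==
7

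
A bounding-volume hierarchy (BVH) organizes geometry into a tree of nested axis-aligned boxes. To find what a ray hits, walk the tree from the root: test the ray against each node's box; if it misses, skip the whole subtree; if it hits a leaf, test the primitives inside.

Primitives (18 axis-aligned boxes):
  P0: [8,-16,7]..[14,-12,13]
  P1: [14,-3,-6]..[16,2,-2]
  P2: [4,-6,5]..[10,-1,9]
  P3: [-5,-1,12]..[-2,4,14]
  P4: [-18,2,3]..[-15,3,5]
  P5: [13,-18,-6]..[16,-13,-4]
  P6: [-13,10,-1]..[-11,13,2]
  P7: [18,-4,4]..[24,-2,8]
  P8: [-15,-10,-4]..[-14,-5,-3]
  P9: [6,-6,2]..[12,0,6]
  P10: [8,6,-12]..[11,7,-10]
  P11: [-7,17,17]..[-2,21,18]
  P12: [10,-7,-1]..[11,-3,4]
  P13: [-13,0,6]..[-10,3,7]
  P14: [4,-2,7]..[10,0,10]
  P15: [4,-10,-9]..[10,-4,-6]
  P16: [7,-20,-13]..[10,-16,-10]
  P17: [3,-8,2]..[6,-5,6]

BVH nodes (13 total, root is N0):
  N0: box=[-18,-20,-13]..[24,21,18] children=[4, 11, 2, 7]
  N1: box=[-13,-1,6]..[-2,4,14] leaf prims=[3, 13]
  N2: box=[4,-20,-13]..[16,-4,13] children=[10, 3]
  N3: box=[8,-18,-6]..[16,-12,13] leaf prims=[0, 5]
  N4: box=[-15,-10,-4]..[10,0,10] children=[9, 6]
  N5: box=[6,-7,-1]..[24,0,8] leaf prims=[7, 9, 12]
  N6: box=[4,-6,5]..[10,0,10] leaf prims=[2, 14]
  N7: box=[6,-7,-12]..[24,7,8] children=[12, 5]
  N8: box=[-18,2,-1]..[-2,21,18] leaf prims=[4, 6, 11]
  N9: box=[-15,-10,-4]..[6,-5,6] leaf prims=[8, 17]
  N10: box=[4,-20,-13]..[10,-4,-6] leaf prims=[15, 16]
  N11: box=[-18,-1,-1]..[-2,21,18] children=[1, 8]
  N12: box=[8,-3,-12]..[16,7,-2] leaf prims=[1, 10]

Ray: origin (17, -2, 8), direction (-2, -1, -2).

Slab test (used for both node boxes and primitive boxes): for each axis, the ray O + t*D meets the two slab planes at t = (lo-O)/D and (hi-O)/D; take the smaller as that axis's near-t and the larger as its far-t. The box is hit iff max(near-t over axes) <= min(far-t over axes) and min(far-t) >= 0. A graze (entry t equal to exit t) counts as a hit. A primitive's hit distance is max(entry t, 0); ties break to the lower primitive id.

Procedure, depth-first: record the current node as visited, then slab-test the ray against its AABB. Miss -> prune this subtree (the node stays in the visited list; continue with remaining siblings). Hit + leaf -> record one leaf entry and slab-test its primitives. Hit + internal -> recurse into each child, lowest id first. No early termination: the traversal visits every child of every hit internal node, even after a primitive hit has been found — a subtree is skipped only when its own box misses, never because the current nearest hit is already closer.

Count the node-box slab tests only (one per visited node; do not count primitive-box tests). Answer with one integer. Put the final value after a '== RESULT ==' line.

Trace the traversal:
N0 x:[-7/2,35/2] y:[-23,18] z:[-5,21/2] -> hit [-7/2,21/2], descend [2, 4, 7, 11]
  N2 x:[1/2,13/2] y:[2,18] z:[-5/2,21/2] -> hit [2,13/2], descend [3, 10]
    N3 x:[1/2,9/2] y:[10,16] z:[-5/2,7] -> miss, prune
    N10 x:[7/2,13/2] y:[2,18] z:[7,21/2] -> miss, prune
  N4 x:[7/2,16] y:[-2,8] z:[-1,6] -> hit [7/2,6], descend [6, 9]
    N6 x:[7/2,13/2] y:[-2,4] z:[-1,3/2] -> miss, prune
    N9 x:[11/2,16] y:[3,8] z:[1,6] -> hit [11/2,6] leaf, test {P8(miss), P17(miss)}
  N7 x:[-7/2,11/2] y:[-9,5] z:[0,10] -> hit [0,5], descend [5, 12]
    N5 x:[-7/2,11/2] y:[-2,5] z:[0,9/2] -> hit [0,9/2] leaf, test {P7(miss), P9@t=5/2, P12@t=3}
    N12 x:[1/2,9/2] y:[-9,1] z:[5,10] -> miss, prune
  N11 x:[19/2,35/2] y:[-23,-1] z:[-5,9/2] -> miss, prune

Summary -> nodes [0, 2, 3, 10, 4, 6, 9, 7, 5, 12, 11]; box-tests=11; leaf-entries=2; first=P9

== RESULT ==
11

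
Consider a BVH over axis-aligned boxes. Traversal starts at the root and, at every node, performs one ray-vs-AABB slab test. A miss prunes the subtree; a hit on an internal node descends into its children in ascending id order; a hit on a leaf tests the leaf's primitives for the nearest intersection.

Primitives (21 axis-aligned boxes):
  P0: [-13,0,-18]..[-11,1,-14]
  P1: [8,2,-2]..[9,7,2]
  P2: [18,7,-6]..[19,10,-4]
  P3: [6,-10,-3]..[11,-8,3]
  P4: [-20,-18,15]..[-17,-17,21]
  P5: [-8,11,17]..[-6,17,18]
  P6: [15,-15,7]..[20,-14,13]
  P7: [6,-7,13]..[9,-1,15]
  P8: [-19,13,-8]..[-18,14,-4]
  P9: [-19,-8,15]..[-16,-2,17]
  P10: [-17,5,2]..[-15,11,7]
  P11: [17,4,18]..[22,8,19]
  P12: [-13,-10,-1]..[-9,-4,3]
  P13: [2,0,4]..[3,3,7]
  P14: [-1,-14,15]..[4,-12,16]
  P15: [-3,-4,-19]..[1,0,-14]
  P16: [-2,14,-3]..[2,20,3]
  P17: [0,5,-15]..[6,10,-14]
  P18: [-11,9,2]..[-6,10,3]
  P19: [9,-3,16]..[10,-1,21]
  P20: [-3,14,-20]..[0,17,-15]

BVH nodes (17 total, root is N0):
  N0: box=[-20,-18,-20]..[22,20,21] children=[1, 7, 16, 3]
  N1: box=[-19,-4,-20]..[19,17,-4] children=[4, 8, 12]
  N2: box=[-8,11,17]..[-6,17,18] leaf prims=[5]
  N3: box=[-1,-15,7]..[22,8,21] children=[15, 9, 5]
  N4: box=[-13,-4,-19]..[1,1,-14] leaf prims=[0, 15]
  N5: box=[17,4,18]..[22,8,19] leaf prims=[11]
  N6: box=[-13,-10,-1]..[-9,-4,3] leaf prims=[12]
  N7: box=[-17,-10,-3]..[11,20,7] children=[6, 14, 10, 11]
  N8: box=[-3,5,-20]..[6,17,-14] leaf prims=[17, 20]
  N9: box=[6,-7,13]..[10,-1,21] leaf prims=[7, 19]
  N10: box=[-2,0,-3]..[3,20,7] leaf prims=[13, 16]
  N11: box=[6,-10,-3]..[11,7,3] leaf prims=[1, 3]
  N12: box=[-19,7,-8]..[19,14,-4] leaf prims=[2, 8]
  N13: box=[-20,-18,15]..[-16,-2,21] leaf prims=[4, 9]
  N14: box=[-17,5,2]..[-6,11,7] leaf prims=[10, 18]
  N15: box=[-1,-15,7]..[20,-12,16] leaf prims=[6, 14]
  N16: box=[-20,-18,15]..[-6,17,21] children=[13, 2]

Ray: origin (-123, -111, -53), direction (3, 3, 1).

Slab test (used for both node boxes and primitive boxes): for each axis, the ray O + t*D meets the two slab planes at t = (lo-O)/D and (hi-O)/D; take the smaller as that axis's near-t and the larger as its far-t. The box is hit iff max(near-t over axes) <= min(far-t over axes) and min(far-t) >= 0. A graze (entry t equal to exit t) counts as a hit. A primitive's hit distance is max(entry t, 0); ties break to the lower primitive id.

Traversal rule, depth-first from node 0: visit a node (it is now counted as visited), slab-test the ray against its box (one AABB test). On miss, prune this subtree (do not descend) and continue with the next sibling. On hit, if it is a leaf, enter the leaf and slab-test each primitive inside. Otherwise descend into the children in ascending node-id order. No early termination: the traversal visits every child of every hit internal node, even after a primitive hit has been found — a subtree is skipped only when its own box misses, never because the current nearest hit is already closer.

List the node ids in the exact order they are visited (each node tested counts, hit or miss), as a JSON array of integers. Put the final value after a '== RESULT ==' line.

Trace the traversal:
N0 x:[103/3,145/3] y:[31,131/3] z:[33,74] -> hit [103/3,131/3], descend [1, 3, 7, 16]
  N1 x:[104/3,142/3] y:[107/3,128/3] z:[33,49] -> hit [107/3,128/3], descend [4, 8, 12]
    N4 x:[110/3,124/3] y:[107/3,112/3] z:[34,39] -> hit [110/3,112/3] leaf, test {P0@t=37, P15(miss)}
    N8 x:[40,43] y:[116/3,128/3] z:[33,39] -> miss, prune
    N12 x:[104/3,142/3] y:[118/3,125/3] z:[45,49] -> miss, prune
  N3 x:[122/3,145/3] y:[32,119/3] z:[60,74] -> miss, prune
  N7 x:[106/3,134/3] y:[101/3,131/3] z:[50,60] -> miss, prune
  N16 x:[103/3,39] y:[31,128/3] z:[68,74] -> miss, prune

order=[0, 1, 4, 8, 12, 3, 7, 16]  |boxes|=8  |leaves|=1  hit=P0

== RESULT ==
[0, 1, 4, 8, 12, 3, 7, 16]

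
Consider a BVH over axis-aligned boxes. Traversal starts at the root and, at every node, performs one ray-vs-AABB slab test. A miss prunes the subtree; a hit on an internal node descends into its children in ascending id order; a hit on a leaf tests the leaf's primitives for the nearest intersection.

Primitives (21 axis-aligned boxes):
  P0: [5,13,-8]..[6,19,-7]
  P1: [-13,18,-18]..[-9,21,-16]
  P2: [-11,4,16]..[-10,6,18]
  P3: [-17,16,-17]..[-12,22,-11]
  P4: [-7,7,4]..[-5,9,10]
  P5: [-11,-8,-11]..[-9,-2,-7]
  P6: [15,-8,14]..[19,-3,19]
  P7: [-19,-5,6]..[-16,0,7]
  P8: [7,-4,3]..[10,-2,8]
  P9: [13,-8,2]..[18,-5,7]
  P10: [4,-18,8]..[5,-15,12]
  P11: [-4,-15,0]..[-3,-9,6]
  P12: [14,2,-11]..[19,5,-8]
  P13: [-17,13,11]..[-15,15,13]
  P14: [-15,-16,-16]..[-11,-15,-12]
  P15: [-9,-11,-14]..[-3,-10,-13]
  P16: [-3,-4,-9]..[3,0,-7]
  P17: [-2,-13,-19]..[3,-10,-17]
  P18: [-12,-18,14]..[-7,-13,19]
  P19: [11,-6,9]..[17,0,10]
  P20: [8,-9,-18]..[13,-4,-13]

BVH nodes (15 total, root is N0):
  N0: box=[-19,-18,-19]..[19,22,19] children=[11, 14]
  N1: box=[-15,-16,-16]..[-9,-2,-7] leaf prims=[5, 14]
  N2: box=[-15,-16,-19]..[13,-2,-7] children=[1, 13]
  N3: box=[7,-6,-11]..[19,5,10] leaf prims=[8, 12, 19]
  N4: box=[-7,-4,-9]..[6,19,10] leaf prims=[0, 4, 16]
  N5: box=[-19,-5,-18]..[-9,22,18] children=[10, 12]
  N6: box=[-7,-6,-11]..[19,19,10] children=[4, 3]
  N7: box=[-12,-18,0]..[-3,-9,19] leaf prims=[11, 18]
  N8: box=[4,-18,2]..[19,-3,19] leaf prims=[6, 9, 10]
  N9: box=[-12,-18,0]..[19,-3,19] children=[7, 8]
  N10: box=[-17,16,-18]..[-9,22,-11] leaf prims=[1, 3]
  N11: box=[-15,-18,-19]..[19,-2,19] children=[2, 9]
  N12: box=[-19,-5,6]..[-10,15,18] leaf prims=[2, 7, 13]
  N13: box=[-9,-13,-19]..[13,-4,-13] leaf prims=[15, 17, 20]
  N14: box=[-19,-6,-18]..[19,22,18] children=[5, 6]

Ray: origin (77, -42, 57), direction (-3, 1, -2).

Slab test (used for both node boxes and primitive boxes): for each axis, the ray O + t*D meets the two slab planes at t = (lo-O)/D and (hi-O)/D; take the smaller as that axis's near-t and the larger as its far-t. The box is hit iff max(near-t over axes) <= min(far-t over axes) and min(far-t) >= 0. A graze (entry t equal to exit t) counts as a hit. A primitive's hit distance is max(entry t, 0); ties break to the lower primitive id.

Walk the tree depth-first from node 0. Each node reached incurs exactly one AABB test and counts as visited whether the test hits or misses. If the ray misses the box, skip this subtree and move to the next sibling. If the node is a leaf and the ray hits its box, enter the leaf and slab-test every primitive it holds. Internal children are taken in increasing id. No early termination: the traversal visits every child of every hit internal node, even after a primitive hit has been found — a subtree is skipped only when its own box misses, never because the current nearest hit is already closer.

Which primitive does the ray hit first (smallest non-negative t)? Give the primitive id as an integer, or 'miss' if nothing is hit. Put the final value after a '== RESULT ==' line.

Trace the traversal:
N0 x:[58/3,32] y:[24,64] z:[19,38] -> hit [24,32], descend [11, 14]
  N11 x:[58/3,92/3] y:[24,40] z:[19,38] -> hit [24,92/3], descend [2, 9]
    N2 x:[64/3,92/3] y:[26,40] z:[32,38] -> miss, prune
    N9 x:[58/3,89/3] y:[24,39] z:[19,57/2] -> hit [24,57/2], descend [7, 8]
      N7 x:[80/3,89/3] y:[24,33] z:[19,57/2] -> hit [80/3,57/2] leaf, test {P11@t=27, P18(miss)}
      N8 x:[58/3,73/3] y:[24,39] z:[19,55/2] -> hit [24,73/3] leaf, test {P6(miss), P9(miss), P10@t=24}
  N14 x:[58/3,32] y:[36,64] z:[39/2,75/2] -> miss, prune

order=[0, 11, 2, 9, 7, 8, 14]  |boxes|=7  |leaves|=2  hit=P10

== RESULT ==
10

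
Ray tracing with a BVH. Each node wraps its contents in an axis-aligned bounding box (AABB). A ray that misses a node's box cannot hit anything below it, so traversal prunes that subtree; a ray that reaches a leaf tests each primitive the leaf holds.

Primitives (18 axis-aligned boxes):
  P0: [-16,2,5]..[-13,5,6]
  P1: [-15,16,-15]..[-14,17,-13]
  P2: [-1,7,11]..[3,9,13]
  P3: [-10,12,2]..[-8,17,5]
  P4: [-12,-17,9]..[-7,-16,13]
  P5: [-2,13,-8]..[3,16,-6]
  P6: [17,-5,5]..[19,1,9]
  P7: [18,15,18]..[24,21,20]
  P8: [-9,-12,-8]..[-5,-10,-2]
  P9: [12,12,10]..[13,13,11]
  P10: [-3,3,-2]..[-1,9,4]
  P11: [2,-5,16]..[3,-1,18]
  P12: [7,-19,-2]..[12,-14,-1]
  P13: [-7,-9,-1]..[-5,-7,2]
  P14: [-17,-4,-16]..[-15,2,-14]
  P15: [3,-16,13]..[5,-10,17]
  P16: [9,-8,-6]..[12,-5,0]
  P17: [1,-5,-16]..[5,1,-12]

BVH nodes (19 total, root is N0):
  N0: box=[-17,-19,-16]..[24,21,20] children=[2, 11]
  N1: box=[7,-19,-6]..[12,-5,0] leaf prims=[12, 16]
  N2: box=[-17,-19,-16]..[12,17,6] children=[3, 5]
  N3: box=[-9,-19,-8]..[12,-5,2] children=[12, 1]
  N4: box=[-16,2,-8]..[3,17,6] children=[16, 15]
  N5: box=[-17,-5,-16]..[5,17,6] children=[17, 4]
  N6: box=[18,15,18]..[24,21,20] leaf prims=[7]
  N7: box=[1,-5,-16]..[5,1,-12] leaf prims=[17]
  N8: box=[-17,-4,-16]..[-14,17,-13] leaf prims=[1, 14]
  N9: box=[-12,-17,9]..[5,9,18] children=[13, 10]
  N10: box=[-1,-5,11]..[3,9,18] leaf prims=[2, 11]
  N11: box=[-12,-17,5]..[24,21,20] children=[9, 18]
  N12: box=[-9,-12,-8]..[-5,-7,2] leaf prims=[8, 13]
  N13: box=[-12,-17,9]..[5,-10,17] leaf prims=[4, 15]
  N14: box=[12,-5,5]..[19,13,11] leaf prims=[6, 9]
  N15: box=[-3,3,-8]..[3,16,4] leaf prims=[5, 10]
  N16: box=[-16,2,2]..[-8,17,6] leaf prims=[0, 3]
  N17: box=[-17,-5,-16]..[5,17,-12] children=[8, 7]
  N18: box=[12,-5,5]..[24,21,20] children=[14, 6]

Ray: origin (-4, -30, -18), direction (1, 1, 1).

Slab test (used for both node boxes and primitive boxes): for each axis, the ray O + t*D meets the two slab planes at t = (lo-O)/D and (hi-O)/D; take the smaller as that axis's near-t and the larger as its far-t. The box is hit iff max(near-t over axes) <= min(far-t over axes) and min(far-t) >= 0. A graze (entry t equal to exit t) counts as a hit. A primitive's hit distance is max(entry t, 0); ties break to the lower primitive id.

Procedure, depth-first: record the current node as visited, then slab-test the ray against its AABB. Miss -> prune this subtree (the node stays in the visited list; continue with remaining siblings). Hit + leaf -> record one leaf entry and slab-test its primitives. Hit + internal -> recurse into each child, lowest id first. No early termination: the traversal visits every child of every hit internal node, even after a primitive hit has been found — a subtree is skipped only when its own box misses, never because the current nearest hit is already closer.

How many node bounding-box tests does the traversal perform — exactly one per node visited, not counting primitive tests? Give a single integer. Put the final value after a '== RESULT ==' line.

Walk:
N0 x:[-13,28] y:[11,51] z:[2,38] -> hit [11,28], descend [2, 11]
  N2 x:[-13,16] y:[11,47] z:[2,24] -> hit [11,16], descend [3, 5]
    N3 x:[-5,16] y:[11,25] z:[10,20] -> hit [11,16], descend [1, 12]
      N1 x:[11,16] y:[11,25] z:[12,18] -> hit [12,16] leaf, test {P12@t=16, P16(miss)}
      N12 x:[-5,-1] y:[18,23] z:[10,20] -> miss, prune
    N5 x:[-13,9] y:[25,47] z:[2,24] -> miss, prune
  N11 x:[-8,28] y:[13,51] z:[23,38] -> hit [23,28], descend [9, 18]
    N9 x:[-8,9] y:[13,39] z:[27,36] -> miss, prune
    N18 x:[16,28] y:[25,51] z:[23,38] -> hit [25,28], descend [6, 14]
      N6 x:[22,28] y:[45,51] z:[36,38] -> miss, prune
      N14 x:[16,23] y:[25,43] z:[23,29] -> miss, prune

Visited [0, 2, 3, 1, 12, 5, 11, 9, 18, 6, 14]. Tests: 11 box, 1 leaf. Nearest: P12.

== RESULT ==
11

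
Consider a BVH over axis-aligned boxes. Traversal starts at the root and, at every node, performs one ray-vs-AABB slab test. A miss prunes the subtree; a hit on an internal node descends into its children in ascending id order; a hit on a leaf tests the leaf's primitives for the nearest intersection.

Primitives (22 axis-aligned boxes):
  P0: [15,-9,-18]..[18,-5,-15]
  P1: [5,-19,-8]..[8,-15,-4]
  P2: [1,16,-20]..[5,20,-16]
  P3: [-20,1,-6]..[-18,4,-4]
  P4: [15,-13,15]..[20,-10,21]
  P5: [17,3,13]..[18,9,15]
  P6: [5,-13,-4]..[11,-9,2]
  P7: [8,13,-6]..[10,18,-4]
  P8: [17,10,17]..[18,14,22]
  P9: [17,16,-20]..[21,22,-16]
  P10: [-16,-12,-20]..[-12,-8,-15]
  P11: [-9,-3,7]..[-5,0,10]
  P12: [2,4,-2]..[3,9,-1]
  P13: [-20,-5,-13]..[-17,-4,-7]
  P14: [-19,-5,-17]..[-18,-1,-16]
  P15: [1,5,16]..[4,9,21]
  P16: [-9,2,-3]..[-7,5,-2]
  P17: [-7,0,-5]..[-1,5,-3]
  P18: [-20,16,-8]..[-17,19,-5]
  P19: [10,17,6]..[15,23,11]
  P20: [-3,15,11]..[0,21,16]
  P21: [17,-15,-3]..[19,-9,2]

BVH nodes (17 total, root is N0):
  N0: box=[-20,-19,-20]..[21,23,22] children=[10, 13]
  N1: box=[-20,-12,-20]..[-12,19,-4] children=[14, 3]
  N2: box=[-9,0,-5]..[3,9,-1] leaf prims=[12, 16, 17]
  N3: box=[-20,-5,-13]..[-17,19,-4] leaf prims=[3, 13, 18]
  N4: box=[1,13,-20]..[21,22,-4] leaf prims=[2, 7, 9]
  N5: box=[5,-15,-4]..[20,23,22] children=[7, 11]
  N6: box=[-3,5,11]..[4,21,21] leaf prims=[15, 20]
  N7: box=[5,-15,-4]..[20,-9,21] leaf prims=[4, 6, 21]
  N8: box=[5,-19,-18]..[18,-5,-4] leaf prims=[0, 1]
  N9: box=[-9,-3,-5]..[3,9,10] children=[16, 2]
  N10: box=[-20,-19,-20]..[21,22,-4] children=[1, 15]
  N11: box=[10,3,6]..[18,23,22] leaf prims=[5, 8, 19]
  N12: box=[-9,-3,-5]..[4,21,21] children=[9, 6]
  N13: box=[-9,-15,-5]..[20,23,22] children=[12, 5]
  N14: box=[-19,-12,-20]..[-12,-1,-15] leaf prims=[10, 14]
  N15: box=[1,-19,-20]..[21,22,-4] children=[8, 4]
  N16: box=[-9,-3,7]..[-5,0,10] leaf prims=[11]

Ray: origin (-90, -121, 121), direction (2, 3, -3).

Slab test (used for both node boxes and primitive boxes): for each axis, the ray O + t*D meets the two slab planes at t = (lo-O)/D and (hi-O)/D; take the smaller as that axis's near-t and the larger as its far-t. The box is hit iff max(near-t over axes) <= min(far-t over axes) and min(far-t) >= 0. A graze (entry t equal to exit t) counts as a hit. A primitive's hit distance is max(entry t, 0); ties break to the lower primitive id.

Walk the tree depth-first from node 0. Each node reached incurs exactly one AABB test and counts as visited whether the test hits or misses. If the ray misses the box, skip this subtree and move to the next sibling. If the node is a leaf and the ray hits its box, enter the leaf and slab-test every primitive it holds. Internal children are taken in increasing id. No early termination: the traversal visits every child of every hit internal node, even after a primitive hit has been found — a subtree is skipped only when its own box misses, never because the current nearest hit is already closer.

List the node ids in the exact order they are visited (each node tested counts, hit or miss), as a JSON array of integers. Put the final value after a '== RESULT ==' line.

Walk:
N0 x:[35,111/2] y:[34,48] z:[33,47] -> hit [35,47], descend [10, 13]
  N10 x:[35,111/2] y:[34,143/3] z:[125/3,47] -> hit [125/3,47], descend [1, 15]
    N1 x:[35,39] y:[109/3,140/3] z:[125/3,47] -> miss, prune
    N15 x:[91/2,111/2] y:[34,143/3] z:[125/3,47] -> hit [91/2,47], descend [4, 8]
      N4 x:[91/2,111/2] y:[134/3,143/3] z:[125/3,47] -> hit [91/2,47] leaf, test {P2@t=137/3, P7(miss), P9(miss)}
      N8 x:[95/2,54] y:[34,116/3] z:[125/3,139/3] -> miss, prune
  N13 x:[81/2,55] y:[106/3,48] z:[33,42] -> hit [81/2,42], descend [5, 12]
    N5 x:[95/2,55] y:[106/3,48] z:[33,125/3] -> miss, prune
    N12 x:[81/2,47] y:[118/3,142/3] z:[100/3,42] -> hit [81/2,42], descend [6, 9]
      N6 x:[87/2,47] y:[42,142/3] z:[100/3,110/3] -> miss, prune
      N9 x:[81/2,93/2] y:[118/3,130/3] z:[37,42] -> hit [81/2,42], descend [2, 16]
        N2 x:[81/2,93/2] y:[121/3,130/3] z:[122/3,42] -> hit [122/3,42] leaf, test {P12(miss), P16@t=41, P17@t=83/2}
        N16 x:[81/2,85/2] y:[118/3,121/3] z:[37,38] -> miss, prune

order=[0, 10, 1, 15, 4, 8, 13, 5, 12, 6, 9, 2, 16]  |boxes|=13  |leaves|=2  hit=P16

== RESULT ==
[0, 10, 1, 15, 4, 8, 13, 5, 12, 6, 9, 2, 16]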